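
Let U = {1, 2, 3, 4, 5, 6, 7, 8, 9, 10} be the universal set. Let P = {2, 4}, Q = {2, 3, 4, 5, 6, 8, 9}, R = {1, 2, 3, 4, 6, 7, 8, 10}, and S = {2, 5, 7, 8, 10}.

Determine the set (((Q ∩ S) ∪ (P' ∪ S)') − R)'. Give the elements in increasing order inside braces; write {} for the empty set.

Q ∩ S = {2, 5, 8}
P' = {1, 3, 5, 6, 7, 8, 9, 10}
P' ∪ S = {1, 2, 3, 5, 6, 7, 8, 9, 10}
(P' ∪ S)' = {4}
(Q ∩ S) ∪ (P' ∪ S)' = {2, 4, 5, 8}
((Q ∩ S) ∪ (P' ∪ S)') − R = {5}
(((Q ∩ S) ∪ (P' ∪ S)') − R)' = {1, 2, 3, 4, 6, 7, 8, 9, 10}

{1, 2, 3, 4, 6, 7, 8, 9, 10}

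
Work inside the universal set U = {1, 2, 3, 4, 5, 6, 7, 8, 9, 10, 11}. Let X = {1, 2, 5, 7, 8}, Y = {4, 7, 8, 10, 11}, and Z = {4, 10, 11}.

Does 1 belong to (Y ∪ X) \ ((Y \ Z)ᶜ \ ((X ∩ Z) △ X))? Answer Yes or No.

Yes

1 ∉ Y and 1 ∈ X, so 1 ∈ Y ∪ X
1 ∉ Y and 1 ∉ Z, so 1 ∉ Y \ Z
1 ∈ (Y \ Z)ᶜ since 1 ∉ (Y \ Z)
1 ∈ X and 1 ∉ Z, so 1 ∉ X ∩ Z
1 ∉ (X ∩ Z) and 1 ∈ X, so 1 ∈ (X ∩ Z) △ X
1 ∈ (Y \ Z)ᶜ and 1 ∈ ((X ∩ Z) △ X), so 1 ∉ (Y \ Z)ᶜ \ ((X ∩ Z) △ X)
1 ∈ (Y ∪ X) and 1 ∉ ((Y \ Z)ᶜ \ ((X ∩ Z) △ X)), so 1 ∈ (Y ∪ X) \ ((Y \ Z)ᶜ \ ((X ∩ Z) △ X))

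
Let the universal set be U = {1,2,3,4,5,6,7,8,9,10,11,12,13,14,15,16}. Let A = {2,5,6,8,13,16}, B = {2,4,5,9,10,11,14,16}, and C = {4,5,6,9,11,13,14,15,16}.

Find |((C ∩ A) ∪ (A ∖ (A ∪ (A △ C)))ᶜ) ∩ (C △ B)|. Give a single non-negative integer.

C ∩ A = {5,6,13,16}
A △ C = {2,4,8,9,11,14,15}
A ∪ (A △ C) = {2,4,5,6,8,9,11,13,14,15,16}
A ∖ (A ∪ (A △ C)) = {}
(A ∖ (A ∪ (A △ C)))ᶜ = {1,2,3,4,5,6,7,8,9,10,11,12,13,14,15,16}
(C ∩ A) ∪ (A ∖ (A ∪ (A △ C)))ᶜ = {1,2,3,4,5,6,7,8,9,10,11,12,13,14,15,16}
C △ B = {2,6,10,13,15}
((C ∩ A) ∪ (A ∖ (A ∪ (A △ C)))ᶜ) ∩ (C △ B) = {2,6,10,13,15}
|((C ∩ A) ∪ (A ∖ (A ∪ (A △ C)))ᶜ) ∩ (C △ B)| = 5

5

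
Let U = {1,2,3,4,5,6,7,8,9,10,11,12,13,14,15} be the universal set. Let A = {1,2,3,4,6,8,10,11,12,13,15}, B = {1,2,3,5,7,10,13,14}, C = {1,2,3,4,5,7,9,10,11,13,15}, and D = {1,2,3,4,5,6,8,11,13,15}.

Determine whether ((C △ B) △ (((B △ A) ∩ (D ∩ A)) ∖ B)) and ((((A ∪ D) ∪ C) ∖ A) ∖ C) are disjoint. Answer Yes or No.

C △ B = {4,9,11,14,15}
B △ A = {4,5,6,7,8,11,12,14,15}
D ∩ A = {1,2,3,4,6,8,11,13,15}
(B △ A) ∩ (D ∩ A) = {4,6,8,11,15}
((B △ A) ∩ (D ∩ A)) ∖ B = {4,6,8,11,15}
(C △ B) △ (((B △ A) ∩ (D ∩ A)) ∖ B) = {6,8,9,14}
A ∪ D = {1,2,3,4,5,6,8,10,11,12,13,15}
(A ∪ D) ∪ C = {1,2,3,4,5,6,7,8,9,10,11,12,13,15}
((A ∪ D) ∪ C) ∖ A = {5,7,9}
(((A ∪ D) ∪ C) ∖ A) ∖ C = {}
{6,8,9,14} and {} share no elements.

Yes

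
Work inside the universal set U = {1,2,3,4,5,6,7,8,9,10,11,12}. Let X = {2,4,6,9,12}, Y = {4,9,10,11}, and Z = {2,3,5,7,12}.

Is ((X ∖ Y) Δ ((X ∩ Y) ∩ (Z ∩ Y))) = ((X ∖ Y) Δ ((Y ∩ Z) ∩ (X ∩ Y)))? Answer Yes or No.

X ∖ Y = {2,6,12}
X ∩ Y = {4,9}
Z ∩ Y = {}
(X ∩ Y) ∩ (Z ∩ Y) = {}
(X ∖ Y) Δ ((X ∩ Y) ∩ (Z ∩ Y)) = {2,6,12}
Y ∩ Z = {}
(Y ∩ Z) ∩ (X ∩ Y) = {}
(X ∖ Y) Δ ((Y ∩ Z) ∩ (X ∩ Y)) = {2,6,12}
Both equal {2,6,12}, so (X ∖ Y) Δ ((X ∩ Y) ∩ (Z ∩ Y)) = (X ∖ Y) Δ ((Y ∩ Z) ∩ (X ∩ Y)).

Yes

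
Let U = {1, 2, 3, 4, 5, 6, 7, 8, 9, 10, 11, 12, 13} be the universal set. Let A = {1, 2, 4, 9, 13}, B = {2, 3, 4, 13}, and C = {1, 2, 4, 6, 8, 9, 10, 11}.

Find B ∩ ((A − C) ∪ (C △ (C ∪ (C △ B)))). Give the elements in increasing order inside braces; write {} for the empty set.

A − C = {13}
C △ B = {1, 3, 6, 8, 9, 10, 11, 13}
C ∪ (C △ B) = {1, 2, 3, 4, 6, 8, 9, 10, 11, 13}
C △ (C ∪ (C △ B)) = {3, 13}
(A − C) ∪ (C △ (C ∪ (C △ B))) = {3, 13}
B ∩ ((A − C) ∪ (C △ (C ∪ (C △ B)))) = {3, 13}

{3, 13}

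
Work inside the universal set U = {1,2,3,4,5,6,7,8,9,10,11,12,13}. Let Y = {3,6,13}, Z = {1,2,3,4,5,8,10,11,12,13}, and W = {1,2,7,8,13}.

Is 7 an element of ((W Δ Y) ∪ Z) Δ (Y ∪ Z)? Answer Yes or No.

Yes

7 ∈ W and 7 ∉ Y, so 7 ∈ W Δ Y
7 ∈ (W Δ Y) and 7 ∉ Z, so 7 ∈ (W Δ Y) ∪ Z
7 ∉ Y and 7 ∉ Z, so 7 ∉ Y ∪ Z
7 ∈ ((W Δ Y) ∪ Z) and 7 ∉ (Y ∪ Z), so 7 ∈ ((W Δ Y) ∪ Z) Δ (Y ∪ Z)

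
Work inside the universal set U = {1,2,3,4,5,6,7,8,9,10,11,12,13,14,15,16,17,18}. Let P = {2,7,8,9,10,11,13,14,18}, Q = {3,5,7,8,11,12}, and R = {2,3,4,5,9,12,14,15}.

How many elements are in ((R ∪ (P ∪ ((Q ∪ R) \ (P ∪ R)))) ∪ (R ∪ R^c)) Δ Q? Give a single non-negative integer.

12

Q ∪ R = {2,3,4,5,7,8,9,11,12,14,15}
P ∪ R = {2,3,4,5,7,8,9,10,11,12,13,14,15,18}
(Q ∪ R) \ (P ∪ R) = {}
P ∪ ((Q ∪ R) \ (P ∪ R)) = {2,7,8,9,10,11,13,14,18}
R ∪ (P ∪ ((Q ∪ R) \ (P ∪ R))) = {2,3,4,5,7,8,9,10,11,12,13,14,15,18}
R^c = {1,6,7,8,10,11,13,16,17,18}
R ∪ R^c = {1,2,3,4,5,6,7,8,9,10,11,12,13,14,15,16,17,18}
(R ∪ (P ∪ ((Q ∪ R) \ (P ∪ R)))) ∪ (R ∪ R^c) = {1,2,3,4,5,6,7,8,9,10,11,12,13,14,15,16,17,18}
((R ∪ (P ∪ ((Q ∪ R) \ (P ∪ R)))) ∪ (R ∪ R^c)) Δ Q = {1,2,4,6,9,10,13,14,15,16,17,18}
|((R ∪ (P ∪ ((Q ∪ R) \ (P ∪ R)))) ∪ (R ∪ R^c)) Δ Q| = 12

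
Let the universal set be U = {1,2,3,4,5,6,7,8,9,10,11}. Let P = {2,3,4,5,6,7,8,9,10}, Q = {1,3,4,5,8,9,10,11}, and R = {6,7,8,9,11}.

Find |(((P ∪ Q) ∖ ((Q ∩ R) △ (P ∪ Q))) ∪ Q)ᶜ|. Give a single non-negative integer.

3

P ∪ Q = {1,2,3,4,5,6,7,8,9,10,11}
Q ∩ R = {8,9,11}
(Q ∩ R) △ (P ∪ Q) = {1,2,3,4,5,6,7,10}
(P ∪ Q) ∖ ((Q ∩ R) △ (P ∪ Q)) = {8,9,11}
((P ∪ Q) ∖ ((Q ∩ R) △ (P ∪ Q))) ∪ Q = {1,3,4,5,8,9,10,11}
(((P ∪ Q) ∖ ((Q ∩ R) △ (P ∪ Q))) ∪ Q)ᶜ = {2,6,7}
|(((P ∪ Q) ∖ ((Q ∩ R) △ (P ∪ Q))) ∪ Q)ᶜ| = 3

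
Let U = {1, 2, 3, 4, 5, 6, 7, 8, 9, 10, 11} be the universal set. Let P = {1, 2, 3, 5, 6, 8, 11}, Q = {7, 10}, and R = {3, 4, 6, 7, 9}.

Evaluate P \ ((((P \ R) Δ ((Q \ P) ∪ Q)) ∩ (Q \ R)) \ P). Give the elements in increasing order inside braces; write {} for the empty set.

{1, 2, 3, 5, 6, 8, 11}

P \ R = {1, 2, 5, 8, 11}
Q \ P = {7, 10}
(Q \ P) ∪ Q = {7, 10}
(P \ R) Δ ((Q \ P) ∪ Q) = {1, 2, 5, 7, 8, 10, 11}
Q \ R = {10}
((P \ R) Δ ((Q \ P) ∪ Q)) ∩ (Q \ R) = {10}
(((P \ R) Δ ((Q \ P) ∪ Q)) ∩ (Q \ R)) \ P = {10}
P \ ((((P \ R) Δ ((Q \ P) ∪ Q)) ∩ (Q \ R)) \ P) = {1, 2, 3, 5, 6, 8, 11}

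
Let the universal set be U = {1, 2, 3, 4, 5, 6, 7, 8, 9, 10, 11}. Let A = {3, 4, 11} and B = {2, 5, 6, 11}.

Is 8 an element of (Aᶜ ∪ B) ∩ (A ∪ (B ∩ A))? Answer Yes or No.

8 ∉ A, so 8 ∈ Aᶜ
8 ∈ Aᶜ and 8 ∉ B, so 8 ∈ Aᶜ ∪ B
8 ∉ B and 8 ∉ A, so 8 ∉ B ∩ A
8 ∉ A and 8 ∉ (B ∩ A), so 8 ∉ A ∪ (B ∩ A)
8 ∈ (Aᶜ ∪ B) and 8 ∉ (A ∪ (B ∩ A)), so 8 ∉ (Aᶜ ∪ B) ∩ (A ∪ (B ∩ A))

No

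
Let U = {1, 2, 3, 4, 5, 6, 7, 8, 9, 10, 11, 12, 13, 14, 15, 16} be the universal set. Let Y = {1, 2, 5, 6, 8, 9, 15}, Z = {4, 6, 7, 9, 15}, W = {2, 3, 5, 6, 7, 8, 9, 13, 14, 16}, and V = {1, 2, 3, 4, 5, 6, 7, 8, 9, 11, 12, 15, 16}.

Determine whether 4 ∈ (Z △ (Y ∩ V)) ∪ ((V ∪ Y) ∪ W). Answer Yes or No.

4 ∉ Y and 4 ∈ V, so 4 ∉ Y ∩ V
4 ∈ Z and 4 ∉ (Y ∩ V), so 4 ∈ Z △ (Y ∩ V)
4 ∈ V and 4 ∉ Y, so 4 ∈ V ∪ Y
4 ∈ (V ∪ Y) and 4 ∉ W, so 4 ∈ (V ∪ Y) ∪ W
4 ∈ (Z △ (Y ∩ V)) and 4 ∈ ((V ∪ Y) ∪ W), so 4 ∈ (Z △ (Y ∩ V)) ∪ ((V ∪ Y) ∪ W)

Yes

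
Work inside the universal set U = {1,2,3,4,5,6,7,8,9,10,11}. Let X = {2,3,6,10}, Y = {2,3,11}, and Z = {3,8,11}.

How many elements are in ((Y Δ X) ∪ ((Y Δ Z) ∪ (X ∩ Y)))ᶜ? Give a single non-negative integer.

5

Y Δ X = {6,10,11}
Y Δ Z = {2,8}
X ∩ Y = {2,3}
(Y Δ Z) ∪ (X ∩ Y) = {2,3,8}
(Y Δ X) ∪ ((Y Δ Z) ∪ (X ∩ Y)) = {2,3,6,8,10,11}
((Y Δ X) ∪ ((Y Δ Z) ∪ (X ∩ Y)))ᶜ = {1,4,5,7,9}
|((Y Δ X) ∪ ((Y Δ Z) ∪ (X ∩ Y)))ᶜ| = 5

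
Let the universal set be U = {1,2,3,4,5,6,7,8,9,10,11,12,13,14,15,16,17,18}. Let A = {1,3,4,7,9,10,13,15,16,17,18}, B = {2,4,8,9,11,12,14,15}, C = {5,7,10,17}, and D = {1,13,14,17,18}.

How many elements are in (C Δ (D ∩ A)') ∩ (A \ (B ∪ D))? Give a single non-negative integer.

2

D ∩ A = {1,13,17,18}
(D ∩ A)' = {2,3,4,5,6,7,8,9,10,11,12,14,15,16}
C Δ (D ∩ A)' = {2,3,4,6,8,9,11,12,14,15,16,17}
B ∪ D = {1,2,4,8,9,11,12,13,14,15,17,18}
A \ (B ∪ D) = {3,7,10,16}
(C Δ (D ∩ A)') ∩ (A \ (B ∪ D)) = {3,16}
|(C Δ (D ∩ A)') ∩ (A \ (B ∪ D))| = 2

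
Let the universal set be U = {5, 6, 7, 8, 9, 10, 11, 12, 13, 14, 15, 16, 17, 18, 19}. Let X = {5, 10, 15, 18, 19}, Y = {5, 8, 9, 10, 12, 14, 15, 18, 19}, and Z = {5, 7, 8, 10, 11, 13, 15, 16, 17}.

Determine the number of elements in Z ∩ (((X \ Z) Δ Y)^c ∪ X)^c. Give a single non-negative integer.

1

X \ Z = {18, 19}
(X \ Z) Δ Y = {5, 8, 9, 10, 12, 14, 15}
((X \ Z) Δ Y)^c = {6, 7, 11, 13, 16, 17, 18, 19}
((X \ Z) Δ Y)^c ∪ X = {5, 6, 7, 10, 11, 13, 15, 16, 17, 18, 19}
(((X \ Z) Δ Y)^c ∪ X)^c = {8, 9, 12, 14}
Z ∩ (((X \ Z) Δ Y)^c ∪ X)^c = {8}
|Z ∩ (((X \ Z) Δ Y)^c ∪ X)^c| = 1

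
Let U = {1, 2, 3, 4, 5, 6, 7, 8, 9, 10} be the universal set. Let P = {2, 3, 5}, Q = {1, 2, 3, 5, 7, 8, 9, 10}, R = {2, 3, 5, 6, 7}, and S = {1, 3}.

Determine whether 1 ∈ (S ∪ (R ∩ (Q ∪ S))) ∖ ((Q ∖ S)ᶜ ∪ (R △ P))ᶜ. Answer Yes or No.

1 ∈ Q and 1 ∈ S, so 1 ∈ Q ∪ S
1 ∉ R and 1 ∈ (Q ∪ S), so 1 ∉ R ∩ (Q ∪ S)
1 ∈ S and 1 ∉ (R ∩ (Q ∪ S)), so 1 ∈ S ∪ (R ∩ (Q ∪ S))
1 ∈ Q and 1 ∈ S, so 1 ∉ Q ∖ S
1 ∈ (Q ∖ S)ᶜ since 1 ∉ (Q ∖ S)
1 ∉ R and 1 ∉ P, so 1 ∉ R △ P
1 ∈ (Q ∖ S)ᶜ and 1 ∉ (R △ P), so 1 ∈ (Q ∖ S)ᶜ ∪ (R △ P)
1 ∉ ((Q ∖ S)ᶜ ∪ (R △ P))ᶜ since 1 ∈ ((Q ∖ S)ᶜ ∪ (R △ P))
1 ∈ (S ∪ (R ∩ (Q ∪ S))) and 1 ∉ ((Q ∖ S)ᶜ ∪ (R △ P))ᶜ, so 1 ∈ (S ∪ (R ∩ (Q ∪ S))) ∖ ((Q ∖ S)ᶜ ∪ (R △ P))ᶜ

Yes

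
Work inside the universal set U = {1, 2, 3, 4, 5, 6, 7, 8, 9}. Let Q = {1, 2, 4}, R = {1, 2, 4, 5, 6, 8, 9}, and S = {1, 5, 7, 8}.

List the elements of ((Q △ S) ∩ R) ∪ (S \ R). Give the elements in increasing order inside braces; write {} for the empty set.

{2, 4, 5, 7, 8}

Q △ S = {2, 4, 5, 7, 8}
(Q △ S) ∩ R = {2, 4, 5, 8}
S \ R = {7}
((Q △ S) ∩ R) ∪ (S \ R) = {2, 4, 5, 7, 8}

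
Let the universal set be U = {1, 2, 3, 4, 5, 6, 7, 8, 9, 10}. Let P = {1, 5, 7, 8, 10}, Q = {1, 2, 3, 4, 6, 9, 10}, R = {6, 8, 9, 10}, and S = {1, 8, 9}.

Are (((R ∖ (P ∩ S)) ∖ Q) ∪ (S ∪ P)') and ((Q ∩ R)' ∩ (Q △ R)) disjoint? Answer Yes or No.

P ∩ S = {1, 8}
R ∖ (P ∩ S) = {6, 9, 10}
(R ∖ (P ∩ S)) ∖ Q = {}
S ∪ P = {1, 5, 7, 8, 9, 10}
(S ∪ P)' = {2, 3, 4, 6}
((R ∖ (P ∩ S)) ∖ Q) ∪ (S ∪ P)' = {2, 3, 4, 6}
Q ∩ R = {6, 9, 10}
(Q ∩ R)' = {1, 2, 3, 4, 5, 7, 8}
Q △ R = {1, 2, 3, 4, 8}
(Q ∩ R)' ∩ (Q △ R) = {1, 2, 3, 4, 8}
2 lies in both, so they are not disjoint.

No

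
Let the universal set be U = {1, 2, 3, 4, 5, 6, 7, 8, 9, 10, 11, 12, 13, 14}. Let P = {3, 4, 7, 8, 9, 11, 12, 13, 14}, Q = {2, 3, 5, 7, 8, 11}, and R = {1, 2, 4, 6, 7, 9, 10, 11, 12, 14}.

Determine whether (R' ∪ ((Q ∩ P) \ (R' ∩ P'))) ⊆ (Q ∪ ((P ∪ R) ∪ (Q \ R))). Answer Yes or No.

R' = {3, 5, 8, 13}
Q ∩ P = {3, 7, 8, 11}
P' = {1, 2, 5, 6, 10}
R' ∩ P' = {5}
(Q ∩ P) \ (R' ∩ P') = {3, 7, 8, 11}
R' ∪ ((Q ∩ P) \ (R' ∩ P')) = {3, 5, 7, 8, 11, 13}
P ∪ R = {1, 2, 3, 4, 6, 7, 8, 9, 10, 11, 12, 13, 14}
Q \ R = {3, 5, 8}
(P ∪ R) ∪ (Q \ R) = {1, 2, 3, 4, 5, 6, 7, 8, 9, 10, 11, 12, 13, 14}
Q ∪ ((P ∪ R) ∪ (Q \ R)) = {1, 2, 3, 4, 5, 6, 7, 8, 9, 10, 11, 12, 13, 14}
Every element of {3, 5, 7, 8, 11, 13} is in {1, 2, 3, 4, 5, 6, 7, 8, 9, 10, 11, 12, 13, 14}, so R' ∪ ((Q ∩ P) \ (R' ∩ P')) ⊆ Q ∪ ((P ∪ R) ∪ (Q \ R)).

Yes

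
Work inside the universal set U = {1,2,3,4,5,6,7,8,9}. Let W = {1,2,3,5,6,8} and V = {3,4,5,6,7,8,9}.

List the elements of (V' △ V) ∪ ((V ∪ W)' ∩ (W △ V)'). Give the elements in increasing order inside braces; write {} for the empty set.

V' = {1,2}
V' △ V = {1,2,3,4,5,6,7,8,9}
V ∪ W = {1,2,3,4,5,6,7,8,9}
(V ∪ W)' = {}
W △ V = {1,2,4,7,9}
(W △ V)' = {3,5,6,8}
(V ∪ W)' ∩ (W △ V)' = {}
(V' △ V) ∪ ((V ∪ W)' ∩ (W △ V)') = {1,2,3,4,5,6,7,8,9}

{1,2,3,4,5,6,7,8,9}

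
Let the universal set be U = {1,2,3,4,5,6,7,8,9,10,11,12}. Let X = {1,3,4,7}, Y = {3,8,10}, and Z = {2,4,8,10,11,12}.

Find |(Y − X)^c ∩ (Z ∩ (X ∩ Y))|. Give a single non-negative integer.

0

Y − X = {8,10}
(Y − X)^c = {1,2,3,4,5,6,7,9,11,12}
X ∩ Y = {3}
Z ∩ (X ∩ Y) = {}
(Y − X)^c ∩ (Z ∩ (X ∩ Y)) = {}
|(Y − X)^c ∩ (Z ∩ (X ∩ Y))| = 0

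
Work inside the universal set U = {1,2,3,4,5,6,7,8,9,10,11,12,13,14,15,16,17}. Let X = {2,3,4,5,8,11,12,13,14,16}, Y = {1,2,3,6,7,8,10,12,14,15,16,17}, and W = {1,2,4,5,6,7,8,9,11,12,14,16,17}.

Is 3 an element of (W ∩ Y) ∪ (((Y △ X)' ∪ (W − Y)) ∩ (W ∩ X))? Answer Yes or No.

No

3 ∉ W and 3 ∈ Y, so 3 ∉ W ∩ Y
3 ∈ Y and 3 ∈ X, so 3 ∉ Y △ X
3 ∈ (Y △ X)' since 3 ∉ (Y △ X)
3 ∉ W and 3 ∈ Y, so 3 ∉ W − Y
3 ∈ (Y △ X)' and 3 ∉ (W − Y), so 3 ∈ (Y △ X)' ∪ (W − Y)
3 ∉ W and 3 ∈ X, so 3 ∉ W ∩ X
3 ∈ ((Y △ X)' ∪ (W − Y)) and 3 ∉ (W ∩ X), so 3 ∉ ((Y △ X)' ∪ (W − Y)) ∩ (W ∩ X)
3 ∉ (W ∩ Y) and 3 ∉ (((Y △ X)' ∪ (W − Y)) ∩ (W ∩ X)), so 3 ∉ (W ∩ Y) ∪ (((Y △ X)' ∪ (W − Y)) ∩ (W ∩ X))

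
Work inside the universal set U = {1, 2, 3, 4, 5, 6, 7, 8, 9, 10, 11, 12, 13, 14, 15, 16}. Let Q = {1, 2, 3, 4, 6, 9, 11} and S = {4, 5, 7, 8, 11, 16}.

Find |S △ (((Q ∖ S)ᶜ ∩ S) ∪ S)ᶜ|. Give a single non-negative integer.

16

Q ∖ S = {1, 2, 3, 6, 9}
(Q ∖ S)ᶜ = {4, 5, 7, 8, 10, 11, 12, 13, 14, 15, 16}
(Q ∖ S)ᶜ ∩ S = {4, 5, 7, 8, 11, 16}
((Q ∖ S)ᶜ ∩ S) ∪ S = {4, 5, 7, 8, 11, 16}
(((Q ∖ S)ᶜ ∩ S) ∪ S)ᶜ = {1, 2, 3, 6, 9, 10, 12, 13, 14, 15}
S △ (((Q ∖ S)ᶜ ∩ S) ∪ S)ᶜ = {1, 2, 3, 4, 5, 6, 7, 8, 9, 10, 11, 12, 13, 14, 15, 16}
|S △ (((Q ∖ S)ᶜ ∩ S) ∪ S)ᶜ| = 16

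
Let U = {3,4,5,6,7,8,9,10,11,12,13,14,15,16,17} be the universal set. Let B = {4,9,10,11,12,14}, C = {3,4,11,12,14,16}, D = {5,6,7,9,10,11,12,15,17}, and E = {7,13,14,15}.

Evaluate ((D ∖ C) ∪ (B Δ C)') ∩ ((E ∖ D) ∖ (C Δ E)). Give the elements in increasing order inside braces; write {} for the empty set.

{14}

D ∖ C = {5,6,7,9,10,15,17}
B Δ C = {3,9,10,16}
(B Δ C)' = {4,5,6,7,8,11,12,13,14,15,17}
(D ∖ C) ∪ (B Δ C)' = {4,5,6,7,8,9,10,11,12,13,14,15,17}
E ∖ D = {13,14}
C Δ E = {3,4,7,11,12,13,15,16}
(E ∖ D) ∖ (C Δ E) = {14}
((D ∖ C) ∪ (B Δ C)') ∩ ((E ∖ D) ∖ (C Δ E)) = {14}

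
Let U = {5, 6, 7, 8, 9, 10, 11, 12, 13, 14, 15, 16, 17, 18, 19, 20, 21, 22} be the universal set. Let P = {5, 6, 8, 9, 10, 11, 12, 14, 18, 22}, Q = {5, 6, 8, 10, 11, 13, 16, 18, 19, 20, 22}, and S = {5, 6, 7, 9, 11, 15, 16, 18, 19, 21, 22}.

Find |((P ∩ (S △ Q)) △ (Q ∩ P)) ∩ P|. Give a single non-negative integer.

6

S △ Q = {7, 8, 9, 10, 13, 15, 20, 21}
P ∩ (S △ Q) = {8, 9, 10}
Q ∩ P = {5, 6, 8, 10, 11, 18, 22}
(P ∩ (S △ Q)) △ (Q ∩ P) = {5, 6, 9, 11, 18, 22}
((P ∩ (S △ Q)) △ (Q ∩ P)) ∩ P = {5, 6, 9, 11, 18, 22}
|((P ∩ (S △ Q)) △ (Q ∩ P)) ∩ P| = 6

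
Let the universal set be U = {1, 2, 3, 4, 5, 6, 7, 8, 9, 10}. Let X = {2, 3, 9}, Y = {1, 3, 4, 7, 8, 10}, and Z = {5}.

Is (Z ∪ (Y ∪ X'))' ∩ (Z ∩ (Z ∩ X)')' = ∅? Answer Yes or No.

X' = {1, 4, 5, 6, 7, 8, 10}
Y ∪ X' = {1, 3, 4, 5, 6, 7, 8, 10}
Z ∪ (Y ∪ X') = {1, 3, 4, 5, 6, 7, 8, 10}
(Z ∪ (Y ∪ X'))' = {2, 9}
Z ∩ X = {}
(Z ∩ X)' = {1, 2, 3, 4, 5, 6, 7, 8, 9, 10}
Z ∩ (Z ∩ X)' = {5}
(Z ∩ (Z ∩ X)')' = {1, 2, 3, 4, 6, 7, 8, 9, 10}
2 lies in both, so they are not disjoint.

No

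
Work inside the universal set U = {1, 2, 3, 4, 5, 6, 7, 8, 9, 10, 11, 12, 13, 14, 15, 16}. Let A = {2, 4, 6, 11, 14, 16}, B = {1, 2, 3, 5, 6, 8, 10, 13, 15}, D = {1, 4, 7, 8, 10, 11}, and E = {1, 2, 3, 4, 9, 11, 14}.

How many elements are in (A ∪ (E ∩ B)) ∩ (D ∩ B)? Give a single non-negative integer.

E ∩ B = {1, 2, 3}
A ∪ (E ∩ B) = {1, 2, 3, 4, 6, 11, 14, 16}
D ∩ B = {1, 8, 10}
(A ∪ (E ∩ B)) ∩ (D ∩ B) = {1}
|(A ∪ (E ∩ B)) ∩ (D ∩ B)| = 1

1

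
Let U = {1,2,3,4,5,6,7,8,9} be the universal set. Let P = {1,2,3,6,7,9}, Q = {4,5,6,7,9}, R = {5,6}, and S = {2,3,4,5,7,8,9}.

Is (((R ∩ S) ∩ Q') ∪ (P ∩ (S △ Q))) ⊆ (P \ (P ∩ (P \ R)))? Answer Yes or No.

R ∩ S = {5}
Q' = {1,2,3,8}
(R ∩ S) ∩ Q' = {}
S △ Q = {2,3,6,8}
P ∩ (S △ Q) = {2,3,6}
((R ∩ S) ∩ Q') ∪ (P ∩ (S △ Q)) = {2,3,6}
P \ R = {1,2,3,7,9}
P ∩ (P \ R) = {1,2,3,7,9}
P \ (P ∩ (P \ R)) = {6}
2 ∈ ((R ∩ S) ∩ Q') ∪ (P ∩ (S △ Q)) but 2 ∉ P \ (P ∩ (P \ R)), so the inclusion fails.

No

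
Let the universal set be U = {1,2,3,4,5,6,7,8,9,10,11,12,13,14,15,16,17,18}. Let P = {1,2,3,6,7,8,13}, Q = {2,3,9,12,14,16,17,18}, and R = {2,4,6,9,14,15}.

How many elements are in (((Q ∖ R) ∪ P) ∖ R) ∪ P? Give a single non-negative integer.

11

Q ∖ R = {3,12,16,17,18}
(Q ∖ R) ∪ P = {1,2,3,6,7,8,12,13,16,17,18}
((Q ∖ R) ∪ P) ∖ R = {1,3,7,8,12,13,16,17,18}
(((Q ∖ R) ∪ P) ∖ R) ∪ P = {1,2,3,6,7,8,12,13,16,17,18}
|(((Q ∖ R) ∪ P) ∖ R) ∪ P| = 11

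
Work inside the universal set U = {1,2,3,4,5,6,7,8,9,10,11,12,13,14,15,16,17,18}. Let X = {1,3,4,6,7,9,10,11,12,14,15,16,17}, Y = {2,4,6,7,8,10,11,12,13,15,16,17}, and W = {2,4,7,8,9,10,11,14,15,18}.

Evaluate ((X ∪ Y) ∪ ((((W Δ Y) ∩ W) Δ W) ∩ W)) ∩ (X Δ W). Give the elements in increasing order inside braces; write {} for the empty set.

X ∪ Y = {1,2,3,4,6,7,8,9,10,11,12,13,14,15,16,17}
W Δ Y = {6,9,12,13,14,16,17,18}
(W Δ Y) ∩ W = {9,14,18}
((W Δ Y) ∩ W) Δ W = {2,4,7,8,10,11,15}
(((W Δ Y) ∩ W) Δ W) ∩ W = {2,4,7,8,10,11,15}
(X ∪ Y) ∪ ((((W Δ Y) ∩ W) Δ W) ∩ W) = {1,2,3,4,6,7,8,9,10,11,12,13,14,15,16,17}
X Δ W = {1,2,3,6,8,12,16,17,18}
((X ∪ Y) ∪ ((((W Δ Y) ∩ W) Δ W) ∩ W)) ∩ (X Δ W) = {1,2,3,6,8,12,16,17}

{1,2,3,6,8,12,16,17}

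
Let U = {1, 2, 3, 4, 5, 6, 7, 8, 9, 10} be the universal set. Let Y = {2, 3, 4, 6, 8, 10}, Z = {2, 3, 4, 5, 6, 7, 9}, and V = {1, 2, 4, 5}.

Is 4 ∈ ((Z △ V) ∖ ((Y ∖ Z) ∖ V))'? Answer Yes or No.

Yes

4 ∈ Z and 4 ∈ V, so 4 ∉ Z △ V
4 ∈ Y and 4 ∈ Z, so 4 ∉ Y ∖ Z
4 ∉ (Y ∖ Z) and 4 ∈ V, so 4 ∉ (Y ∖ Z) ∖ V
4 ∉ (Z △ V) and 4 ∉ ((Y ∖ Z) ∖ V), so 4 ∉ (Z △ V) ∖ ((Y ∖ Z) ∖ V)
4 ∈ ((Z △ V) ∖ ((Y ∖ Z) ∖ V))' since 4 ∉ ((Z △ V) ∖ ((Y ∖ Z) ∖ V))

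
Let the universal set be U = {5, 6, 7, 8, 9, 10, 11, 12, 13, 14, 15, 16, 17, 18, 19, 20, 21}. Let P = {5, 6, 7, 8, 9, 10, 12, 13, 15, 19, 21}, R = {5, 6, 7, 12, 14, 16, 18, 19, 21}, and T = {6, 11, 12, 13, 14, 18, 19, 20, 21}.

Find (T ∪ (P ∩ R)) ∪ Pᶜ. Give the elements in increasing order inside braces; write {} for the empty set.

{5, 6, 7, 11, 12, 13, 14, 16, 17, 18, 19, 20, 21}

P ∩ R = {5, 6, 7, 12, 19, 21}
T ∪ (P ∩ R) = {5, 6, 7, 11, 12, 13, 14, 18, 19, 20, 21}
Pᶜ = {11, 14, 16, 17, 18, 20}
(T ∪ (P ∩ R)) ∪ Pᶜ = {5, 6, 7, 11, 12, 13, 14, 16, 17, 18, 19, 20, 21}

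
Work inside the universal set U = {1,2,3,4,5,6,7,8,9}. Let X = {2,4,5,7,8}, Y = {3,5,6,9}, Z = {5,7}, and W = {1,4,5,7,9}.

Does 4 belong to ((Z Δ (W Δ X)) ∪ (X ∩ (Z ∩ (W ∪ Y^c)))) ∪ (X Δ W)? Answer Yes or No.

4 ∈ W and 4 ∈ X, so 4 ∉ W Δ X
4 ∉ Z and 4 ∉ (W Δ X), so 4 ∉ Z Δ (W Δ X)
4 ∉ Y, so 4 ∈ Y^c
4 ∈ W and 4 ∈ Y^c, so 4 ∈ W ∪ Y^c
4 ∉ Z and 4 ∈ (W ∪ Y^c), so 4 ∉ Z ∩ (W ∪ Y^c)
4 ∈ X and 4 ∉ (Z ∩ (W ∪ Y^c)), so 4 ∉ X ∩ (Z ∩ (W ∪ Y^c))
4 ∉ (Z Δ (W Δ X)) and 4 ∉ (X ∩ (Z ∩ (W ∪ Y^c))), so 4 ∉ (Z Δ (W Δ X)) ∪ (X ∩ (Z ∩ (W ∪ Y^c)))
4 ∈ X and 4 ∈ W, so 4 ∉ X Δ W
4 ∉ ((Z Δ (W Δ X)) ∪ (X ∩ (Z ∩ (W ∪ Y^c)))) and 4 ∉ (X Δ W), so 4 ∉ ((Z Δ (W Δ X)) ∪ (X ∩ (Z ∩ (W ∪ Y^c)))) ∪ (X Δ W)

No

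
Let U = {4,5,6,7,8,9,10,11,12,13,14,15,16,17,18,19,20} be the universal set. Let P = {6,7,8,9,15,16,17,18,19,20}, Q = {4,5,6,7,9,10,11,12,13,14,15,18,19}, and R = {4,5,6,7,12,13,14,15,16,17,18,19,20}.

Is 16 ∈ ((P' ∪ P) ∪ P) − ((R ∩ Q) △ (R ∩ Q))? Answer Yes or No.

Yes

16 ∈ P, so 16 ∉ P'
16 ∉ P' and 16 ∈ P, so 16 ∈ P' ∪ P
16 ∈ (P' ∪ P) and 16 ∈ P, so 16 ∈ (P' ∪ P) ∪ P
16 ∈ R and 16 ∉ Q, so 16 ∉ R ∩ Q
16 ∈ R and 16 ∉ Q, so 16 ∉ R ∩ Q
16 ∉ (R ∩ Q) and 16 ∉ (R ∩ Q), so 16 ∉ (R ∩ Q) △ (R ∩ Q)
16 ∈ ((P' ∪ P) ∪ P) and 16 ∉ ((R ∩ Q) △ (R ∩ Q)), so 16 ∈ ((P' ∪ P) ∪ P) − ((R ∩ Q) △ (R ∩ Q))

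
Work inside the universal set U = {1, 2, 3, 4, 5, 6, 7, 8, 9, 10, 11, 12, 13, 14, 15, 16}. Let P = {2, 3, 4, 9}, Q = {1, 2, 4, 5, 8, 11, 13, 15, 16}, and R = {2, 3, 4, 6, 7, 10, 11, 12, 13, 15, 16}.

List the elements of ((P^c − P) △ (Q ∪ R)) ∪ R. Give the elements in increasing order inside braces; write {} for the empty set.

{2, 3, 4, 6, 7, 10, 11, 12, 13, 14, 15, 16}

P^c = {1, 5, 6, 7, 8, 10, 11, 12, 13, 14, 15, 16}
P^c − P = {1, 5, 6, 7, 8, 10, 11, 12, 13, 14, 15, 16}
Q ∪ R = {1, 2, 3, 4, 5, 6, 7, 8, 10, 11, 12, 13, 15, 16}
(P^c − P) △ (Q ∪ R) = {2, 3, 4, 14}
((P^c − P) △ (Q ∪ R)) ∪ R = {2, 3, 4, 6, 7, 10, 11, 12, 13, 14, 15, 16}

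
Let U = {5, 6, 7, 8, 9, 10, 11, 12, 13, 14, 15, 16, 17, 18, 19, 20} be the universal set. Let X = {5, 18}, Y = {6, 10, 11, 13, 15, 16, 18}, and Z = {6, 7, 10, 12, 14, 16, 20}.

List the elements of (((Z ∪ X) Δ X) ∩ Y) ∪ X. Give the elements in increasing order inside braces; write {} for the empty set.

{5, 6, 10, 16, 18}

Z ∪ X = {5, 6, 7, 10, 12, 14, 16, 18, 20}
(Z ∪ X) Δ X = {6, 7, 10, 12, 14, 16, 20}
((Z ∪ X) Δ X) ∩ Y = {6, 10, 16}
(((Z ∪ X) Δ X) ∩ Y) ∪ X = {5, 6, 10, 16, 18}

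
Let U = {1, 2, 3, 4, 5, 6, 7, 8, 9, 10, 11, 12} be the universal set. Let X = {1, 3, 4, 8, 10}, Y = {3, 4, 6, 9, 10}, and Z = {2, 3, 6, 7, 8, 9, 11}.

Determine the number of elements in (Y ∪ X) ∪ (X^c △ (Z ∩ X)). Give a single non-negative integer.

12

Y ∪ X = {1, 3, 4, 6, 8, 9, 10}
X^c = {2, 5, 6, 7, 9, 11, 12}
Z ∩ X = {3, 8}
X^c △ (Z ∩ X) = {2, 3, 5, 6, 7, 8, 9, 11, 12}
(Y ∪ X) ∪ (X^c △ (Z ∩ X)) = {1, 2, 3, 4, 5, 6, 7, 8, 9, 10, 11, 12}
|(Y ∪ X) ∪ (X^c △ (Z ∩ X))| = 12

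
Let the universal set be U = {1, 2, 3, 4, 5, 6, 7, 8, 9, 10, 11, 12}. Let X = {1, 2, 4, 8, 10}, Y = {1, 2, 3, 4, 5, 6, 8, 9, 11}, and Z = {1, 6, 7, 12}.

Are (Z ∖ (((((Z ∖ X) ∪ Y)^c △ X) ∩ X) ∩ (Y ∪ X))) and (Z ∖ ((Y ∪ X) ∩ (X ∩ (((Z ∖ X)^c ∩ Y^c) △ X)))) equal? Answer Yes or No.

Z ∖ X = {6, 7, 12}
(Z ∖ X) ∪ Y = {1, 2, 3, 4, 5, 6, 7, 8, 9, 11, 12}
((Z ∖ X) ∪ Y)^c = {10}
((Z ∖ X) ∪ Y)^c △ X = {1, 2, 4, 8}
(((Z ∖ X) ∪ Y)^c △ X) ∩ X = {1, 2, 4, 8}
Y ∪ X = {1, 2, 3, 4, 5, 6, 8, 9, 10, 11}
((((Z ∖ X) ∪ Y)^c △ X) ∩ X) ∩ (Y ∪ X) = {1, 2, 4, 8}
Z ∖ (((((Z ∖ X) ∪ Y)^c △ X) ∩ X) ∩ (Y ∪ X)) = {6, 7, 12}
(Z ∖ X)^c = {1, 2, 3, 4, 5, 8, 9, 10, 11}
Y^c = {7, 10, 12}
(Z ∖ X)^c ∩ Y^c = {10}
((Z ∖ X)^c ∩ Y^c) △ X = {1, 2, 4, 8}
X ∩ (((Z ∖ X)^c ∩ Y^c) △ X) = {1, 2, 4, 8}
(Y ∪ X) ∩ (X ∩ (((Z ∖ X)^c ∩ Y^c) △ X)) = {1, 2, 4, 8}
Z ∖ ((Y ∪ X) ∩ (X ∩ (((Z ∖ X)^c ∩ Y^c) △ X))) = {6, 7, 12}
Both equal {6, 7, 12}, so Z ∖ (((((Z ∖ X) ∪ Y)^c △ X) ∩ X) ∩ (Y ∪ X)) = Z ∖ ((Y ∪ X) ∩ (X ∩ (((Z ∖ X)^c ∩ Y^c) △ X))).

Yes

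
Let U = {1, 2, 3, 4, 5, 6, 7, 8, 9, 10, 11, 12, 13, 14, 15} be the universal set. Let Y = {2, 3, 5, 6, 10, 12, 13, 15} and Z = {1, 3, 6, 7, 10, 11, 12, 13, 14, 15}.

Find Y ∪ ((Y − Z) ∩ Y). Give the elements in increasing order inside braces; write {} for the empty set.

{2, 3, 5, 6, 10, 12, 13, 15}

Y − Z = {2, 5}
(Y − Z) ∩ Y = {2, 5}
Y ∪ ((Y − Z) ∩ Y) = {2, 3, 5, 6, 10, 12, 13, 15}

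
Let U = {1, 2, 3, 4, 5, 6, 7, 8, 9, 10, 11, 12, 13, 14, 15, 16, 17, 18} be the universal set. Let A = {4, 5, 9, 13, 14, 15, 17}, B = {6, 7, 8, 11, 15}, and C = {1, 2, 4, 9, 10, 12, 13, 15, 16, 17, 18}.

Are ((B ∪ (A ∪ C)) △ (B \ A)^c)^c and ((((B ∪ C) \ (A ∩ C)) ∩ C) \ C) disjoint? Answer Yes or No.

Yes

A ∪ C = {1, 2, 4, 5, 9, 10, 12, 13, 14, 15, 16, 17, 18}
B ∪ (A ∪ C) = {1, 2, 4, 5, 6, 7, 8, 9, 10, 11, 12, 13, 14, 15, 16, 17, 18}
B \ A = {6, 7, 8, 11}
(B \ A)^c = {1, 2, 3, 4, 5, 9, 10, 12, 13, 14, 15, 16, 17, 18}
(B ∪ (A ∪ C)) △ (B \ A)^c = {3, 6, 7, 8, 11}
((B ∪ (A ∪ C)) △ (B \ A)^c)^c = {1, 2, 4, 5, 9, 10, 12, 13, 14, 15, 16, 17, 18}
B ∪ C = {1, 2, 4, 6, 7, 8, 9, 10, 11, 12, 13, 15, 16, 17, 18}
A ∩ C = {4, 9, 13, 15, 17}
(B ∪ C) \ (A ∩ C) = {1, 2, 6, 7, 8, 10, 11, 12, 16, 18}
((B ∪ C) \ (A ∩ C)) ∩ C = {1, 2, 10, 12, 16, 18}
(((B ∪ C) \ (A ∩ C)) ∩ C) \ C = {}
{1, 2, 4, 5, 9, 10, 12, 13, 14, 15, 16, 17, 18} and {} share no elements.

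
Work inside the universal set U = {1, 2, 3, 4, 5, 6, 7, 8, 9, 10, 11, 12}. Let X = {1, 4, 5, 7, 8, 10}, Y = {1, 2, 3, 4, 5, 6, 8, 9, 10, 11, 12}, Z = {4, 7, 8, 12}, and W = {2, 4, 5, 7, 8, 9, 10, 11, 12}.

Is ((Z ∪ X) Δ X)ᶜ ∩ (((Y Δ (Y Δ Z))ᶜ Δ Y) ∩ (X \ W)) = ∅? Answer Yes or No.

Z ∪ X = {1, 4, 5, 7, 8, 10, 12}
(Z ∪ X) Δ X = {12}
((Z ∪ X) Δ X)ᶜ = {1, 2, 3, 4, 5, 6, 7, 8, 9, 10, 11}
Y Δ Z = {1, 2, 3, 5, 6, 7, 9, 10, 11}
Y Δ (Y Δ Z) = {4, 7, 8, 12}
(Y Δ (Y Δ Z))ᶜ = {1, 2, 3, 5, 6, 9, 10, 11}
(Y Δ (Y Δ Z))ᶜ Δ Y = {4, 8, 12}
X \ W = {1}
((Y Δ (Y Δ Z))ᶜ Δ Y) ∩ (X \ W) = {}
{1, 2, 3, 4, 5, 6, 7, 8, 9, 10, 11} and {} share no elements.

Yes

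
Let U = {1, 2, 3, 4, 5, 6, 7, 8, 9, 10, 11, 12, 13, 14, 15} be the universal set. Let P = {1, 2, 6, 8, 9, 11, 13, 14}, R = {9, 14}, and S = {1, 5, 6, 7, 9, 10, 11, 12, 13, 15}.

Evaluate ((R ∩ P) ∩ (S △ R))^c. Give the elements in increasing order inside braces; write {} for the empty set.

{1, 2, 3, 4, 5, 6, 7, 8, 9, 10, 11, 12, 13, 15}

R ∩ P = {9, 14}
S △ R = {1, 5, 6, 7, 10, 11, 12, 13, 14, 15}
(R ∩ P) ∩ (S △ R) = {14}
((R ∩ P) ∩ (S △ R))^c = {1, 2, 3, 4, 5, 6, 7, 8, 9, 10, 11, 12, 13, 15}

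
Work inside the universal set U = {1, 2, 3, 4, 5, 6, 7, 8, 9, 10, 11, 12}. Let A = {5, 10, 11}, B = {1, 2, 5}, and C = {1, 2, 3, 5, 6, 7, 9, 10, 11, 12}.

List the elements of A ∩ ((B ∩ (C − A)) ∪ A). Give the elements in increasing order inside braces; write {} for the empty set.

{5, 10, 11}

C − A = {1, 2, 3, 6, 7, 9, 12}
B ∩ (C − A) = {1, 2}
(B ∩ (C − A)) ∪ A = {1, 2, 5, 10, 11}
A ∩ ((B ∩ (C − A)) ∪ A) = {5, 10, 11}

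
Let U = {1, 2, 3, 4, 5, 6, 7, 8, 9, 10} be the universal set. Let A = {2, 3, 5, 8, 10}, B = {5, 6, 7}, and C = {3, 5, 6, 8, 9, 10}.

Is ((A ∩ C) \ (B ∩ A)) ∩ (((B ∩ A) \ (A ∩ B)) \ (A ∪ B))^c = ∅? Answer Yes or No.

A ∩ C = {3, 5, 8, 10}
B ∩ A = {5}
(A ∩ C) \ (B ∩ A) = {3, 8, 10}
A ∩ B = {5}
(B ∩ A) \ (A ∩ B) = {}
A ∪ B = {2, 3, 5, 6, 7, 8, 10}
((B ∩ A) \ (A ∩ B)) \ (A ∪ B) = {}
(((B ∩ A) \ (A ∩ B)) \ (A ∪ B))^c = {1, 2, 3, 4, 5, 6, 7, 8, 9, 10}
3 lies in both, so they are not disjoint.

No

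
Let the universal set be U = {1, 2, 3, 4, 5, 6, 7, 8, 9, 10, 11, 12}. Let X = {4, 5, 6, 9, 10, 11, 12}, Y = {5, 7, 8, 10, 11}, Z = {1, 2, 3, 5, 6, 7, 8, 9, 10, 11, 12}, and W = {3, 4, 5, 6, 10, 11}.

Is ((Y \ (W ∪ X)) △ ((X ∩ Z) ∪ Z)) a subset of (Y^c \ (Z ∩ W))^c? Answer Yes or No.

No

W ∪ X = {3, 4, 5, 6, 9, 10, 11, 12}
Y \ (W ∪ X) = {7, 8}
X ∩ Z = {5, 6, 9, 10, 11, 12}
(X ∩ Z) ∪ Z = {1, 2, 3, 5, 6, 7, 8, 9, 10, 11, 12}
(Y \ (W ∪ X)) △ ((X ∩ Z) ∪ Z) = {1, 2, 3, 5, 6, 9, 10, 11, 12}
Y^c = {1, 2, 3, 4, 6, 9, 12}
Z ∩ W = {3, 5, 6, 10, 11}
Y^c \ (Z ∩ W) = {1, 2, 4, 9, 12}
(Y^c \ (Z ∩ W))^c = {3, 5, 6, 7, 8, 10, 11}
1 ∈ (Y \ (W ∪ X)) △ ((X ∩ Z) ∪ Z) but 1 ∉ (Y^c \ (Z ∩ W))^c, so the inclusion fails.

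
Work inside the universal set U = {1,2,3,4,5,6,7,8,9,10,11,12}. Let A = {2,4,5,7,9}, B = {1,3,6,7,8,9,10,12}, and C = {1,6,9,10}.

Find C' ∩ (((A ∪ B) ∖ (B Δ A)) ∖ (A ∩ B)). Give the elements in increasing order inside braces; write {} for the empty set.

C' = {2,3,4,5,7,8,11,12}
A ∪ B = {1,2,3,4,5,6,7,8,9,10,12}
B Δ A = {1,2,3,4,5,6,8,10,12}
(A ∪ B) ∖ (B Δ A) = {7,9}
A ∩ B = {7,9}
((A ∪ B) ∖ (B Δ A)) ∖ (A ∩ B) = {}
C' ∩ (((A ∪ B) ∖ (B Δ A)) ∖ (A ∩ B)) = {}

{}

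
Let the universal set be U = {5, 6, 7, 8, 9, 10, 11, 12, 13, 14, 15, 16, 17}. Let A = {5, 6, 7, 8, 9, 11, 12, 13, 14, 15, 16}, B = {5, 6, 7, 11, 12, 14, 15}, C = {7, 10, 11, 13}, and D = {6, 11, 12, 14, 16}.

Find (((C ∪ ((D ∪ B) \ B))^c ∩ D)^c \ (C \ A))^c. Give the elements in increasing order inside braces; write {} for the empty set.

{6, 10, 12, 14}

D ∪ B = {5, 6, 7, 11, 12, 14, 15, 16}
(D ∪ B) \ B = {16}
C ∪ ((D ∪ B) \ B) = {7, 10, 11, 13, 16}
(C ∪ ((D ∪ B) \ B))^c = {5, 6, 8, 9, 12, 14, 15, 17}
(C ∪ ((D ∪ B) \ B))^c ∩ D = {6, 12, 14}
((C ∪ ((D ∪ B) \ B))^c ∩ D)^c = {5, 7, 8, 9, 10, 11, 13, 15, 16, 17}
C \ A = {10}
((C ∪ ((D ∪ B) \ B))^c ∩ D)^c \ (C \ A) = {5, 7, 8, 9, 11, 13, 15, 16, 17}
(((C ∪ ((D ∪ B) \ B))^c ∩ D)^c \ (C \ A))^c = {6, 10, 12, 14}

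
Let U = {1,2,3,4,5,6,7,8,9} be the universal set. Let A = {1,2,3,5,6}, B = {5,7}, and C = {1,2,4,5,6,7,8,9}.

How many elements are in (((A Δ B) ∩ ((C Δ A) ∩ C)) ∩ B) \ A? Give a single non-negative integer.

1

A Δ B = {1,2,3,6,7}
C Δ A = {3,4,7,8,9}
(C Δ A) ∩ C = {4,7,8,9}
(A Δ B) ∩ ((C Δ A) ∩ C) = {7}
((A Δ B) ∩ ((C Δ A) ∩ C)) ∩ B = {7}
(((A Δ B) ∩ ((C Δ A) ∩ C)) ∩ B) \ A = {7}
|(((A Δ B) ∩ ((C Δ A) ∩ C)) ∩ B) \ A| = 1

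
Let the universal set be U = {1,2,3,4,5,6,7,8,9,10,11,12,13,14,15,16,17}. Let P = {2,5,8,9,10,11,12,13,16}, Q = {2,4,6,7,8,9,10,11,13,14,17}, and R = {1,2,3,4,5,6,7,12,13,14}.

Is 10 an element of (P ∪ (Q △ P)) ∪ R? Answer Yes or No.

Yes

10 ∈ Q and 10 ∈ P, so 10 ∉ Q △ P
10 ∈ P and 10 ∉ (Q △ P), so 10 ∈ P ∪ (Q △ P)
10 ∈ (P ∪ (Q △ P)) and 10 ∉ R, so 10 ∈ (P ∪ (Q △ P)) ∪ R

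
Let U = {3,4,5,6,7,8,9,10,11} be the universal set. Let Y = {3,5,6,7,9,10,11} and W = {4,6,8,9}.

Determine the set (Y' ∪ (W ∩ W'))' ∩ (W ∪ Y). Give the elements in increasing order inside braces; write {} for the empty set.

{3,5,6,7,9,10,11}

Y' = {4,8}
W' = {3,5,7,10,11}
W ∩ W' = {}
Y' ∪ (W ∩ W') = {4,8}
(Y' ∪ (W ∩ W'))' = {3,5,6,7,9,10,11}
W ∪ Y = {3,4,5,6,7,8,9,10,11}
(Y' ∪ (W ∩ W'))' ∩ (W ∪ Y) = {3,5,6,7,9,10,11}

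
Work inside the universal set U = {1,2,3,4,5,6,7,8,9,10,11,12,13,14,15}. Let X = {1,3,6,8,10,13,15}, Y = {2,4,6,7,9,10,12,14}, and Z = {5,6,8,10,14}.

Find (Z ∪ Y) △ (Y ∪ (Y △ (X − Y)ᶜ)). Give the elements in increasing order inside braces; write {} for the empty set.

Z ∪ Y = {2,4,5,6,7,8,9,10,12,14}
X − Y = {1,3,8,13,15}
(X − Y)ᶜ = {2,4,5,6,7,9,10,11,12,14}
Y △ (X − Y)ᶜ = {5,11}
Y ∪ (Y △ (X − Y)ᶜ) = {2,4,5,6,7,9,10,11,12,14}
(Z ∪ Y) △ (Y ∪ (Y △ (X − Y)ᶜ)) = {8,11}

{8,11}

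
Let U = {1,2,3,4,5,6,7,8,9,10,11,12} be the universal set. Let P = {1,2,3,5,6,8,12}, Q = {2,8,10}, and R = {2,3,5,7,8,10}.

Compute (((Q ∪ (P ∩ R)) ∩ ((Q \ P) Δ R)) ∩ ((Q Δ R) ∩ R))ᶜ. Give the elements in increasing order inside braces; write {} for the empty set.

{1,2,4,6,7,8,9,10,11,12}

P ∩ R = {2,3,5,8}
Q ∪ (P ∩ R) = {2,3,5,8,10}
Q \ P = {10}
(Q \ P) Δ R = {2,3,5,7,8}
(Q ∪ (P ∩ R)) ∩ ((Q \ P) Δ R) = {2,3,5,8}
Q Δ R = {3,5,7}
(Q Δ R) ∩ R = {3,5,7}
((Q ∪ (P ∩ R)) ∩ ((Q \ P) Δ R)) ∩ ((Q Δ R) ∩ R) = {3,5}
(((Q ∪ (P ∩ R)) ∩ ((Q \ P) Δ R)) ∩ ((Q Δ R) ∩ R))ᶜ = {1,2,4,6,7,8,9,10,11,12}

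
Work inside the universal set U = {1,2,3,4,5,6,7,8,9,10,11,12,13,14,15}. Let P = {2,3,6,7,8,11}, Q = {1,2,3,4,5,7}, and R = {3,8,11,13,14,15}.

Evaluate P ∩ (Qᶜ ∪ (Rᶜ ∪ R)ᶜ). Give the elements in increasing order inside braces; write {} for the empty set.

{6,8,11}

Qᶜ = {6,8,9,10,11,12,13,14,15}
Rᶜ = {1,2,4,5,6,7,9,10,12}
Rᶜ ∪ R = {1,2,3,4,5,6,7,8,9,10,11,12,13,14,15}
(Rᶜ ∪ R)ᶜ = {}
Qᶜ ∪ (Rᶜ ∪ R)ᶜ = {6,8,9,10,11,12,13,14,15}
P ∩ (Qᶜ ∪ (Rᶜ ∪ R)ᶜ) = {6,8,11}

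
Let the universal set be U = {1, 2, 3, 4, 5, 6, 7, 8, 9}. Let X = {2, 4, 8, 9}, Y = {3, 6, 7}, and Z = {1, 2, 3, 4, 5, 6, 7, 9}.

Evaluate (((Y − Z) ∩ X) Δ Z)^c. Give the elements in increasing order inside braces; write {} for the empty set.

Y − Z = {}
(Y − Z) ∩ X = {}
((Y − Z) ∩ X) Δ Z = {1, 2, 3, 4, 5, 6, 7, 9}
(((Y − Z) ∩ X) Δ Z)^c = {8}

{8}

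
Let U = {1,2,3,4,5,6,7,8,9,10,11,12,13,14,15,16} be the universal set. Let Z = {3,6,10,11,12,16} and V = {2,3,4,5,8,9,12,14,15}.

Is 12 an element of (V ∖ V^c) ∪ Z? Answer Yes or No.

Yes

12 ∈ V, so 12 ∉ V^c
12 ∈ V and 12 ∉ V^c, so 12 ∈ V ∖ V^c
12 ∈ (V ∖ V^c) and 12 ∈ Z, so 12 ∈ (V ∖ V^c) ∪ Z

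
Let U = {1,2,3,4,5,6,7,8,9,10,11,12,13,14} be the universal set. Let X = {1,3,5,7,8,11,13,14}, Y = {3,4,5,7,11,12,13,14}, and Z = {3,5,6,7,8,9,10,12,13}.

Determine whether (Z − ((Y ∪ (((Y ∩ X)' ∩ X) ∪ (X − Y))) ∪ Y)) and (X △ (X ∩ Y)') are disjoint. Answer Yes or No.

No

Y ∩ X = {3,5,7,11,13,14}
(Y ∩ X)' = {1,2,4,6,8,9,10,12}
(Y ∩ X)' ∩ X = {1,8}
X − Y = {1,8}
((Y ∩ X)' ∩ X) ∪ (X − Y) = {1,8}
Y ∪ (((Y ∩ X)' ∩ X) ∪ (X − Y)) = {1,3,4,5,7,8,11,12,13,14}
(Y ∪ (((Y ∩ X)' ∩ X) ∪ (X − Y))) ∪ Y = {1,3,4,5,7,8,11,12,13,14}
Z − ((Y ∪ (((Y ∩ X)' ∩ X) ∪ (X − Y))) ∪ Y) = {6,9,10}
X ∩ Y = {3,5,7,11,13,14}
(X ∩ Y)' = {1,2,4,6,8,9,10,12}
X △ (X ∩ Y)' = {2,3,4,5,6,7,9,10,11,12,13,14}
6 lies in both, so they are not disjoint.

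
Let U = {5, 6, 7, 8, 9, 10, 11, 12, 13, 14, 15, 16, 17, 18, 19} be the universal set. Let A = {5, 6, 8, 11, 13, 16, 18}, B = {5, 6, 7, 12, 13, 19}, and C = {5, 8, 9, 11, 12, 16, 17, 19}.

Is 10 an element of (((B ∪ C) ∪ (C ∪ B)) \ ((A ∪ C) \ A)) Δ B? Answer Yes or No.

10 ∉ B and 10 ∉ C, so 10 ∉ B ∪ C
10 ∉ C and 10 ∉ B, so 10 ∉ C ∪ B
10 ∉ (B ∪ C) and 10 ∉ (C ∪ B), so 10 ∉ (B ∪ C) ∪ (C ∪ B)
10 ∉ A and 10 ∉ C, so 10 ∉ A ∪ C
10 ∉ (A ∪ C) and 10 ∉ A, so 10 ∉ (A ∪ C) \ A
10 ∉ ((B ∪ C) ∪ (C ∪ B)) and 10 ∉ ((A ∪ C) \ A), so 10 ∉ ((B ∪ C) ∪ (C ∪ B)) \ ((A ∪ C) \ A)
10 ∉ (((B ∪ C) ∪ (C ∪ B)) \ ((A ∪ C) \ A)) and 10 ∉ B, so 10 ∉ (((B ∪ C) ∪ (C ∪ B)) \ ((A ∪ C) \ A)) Δ B

No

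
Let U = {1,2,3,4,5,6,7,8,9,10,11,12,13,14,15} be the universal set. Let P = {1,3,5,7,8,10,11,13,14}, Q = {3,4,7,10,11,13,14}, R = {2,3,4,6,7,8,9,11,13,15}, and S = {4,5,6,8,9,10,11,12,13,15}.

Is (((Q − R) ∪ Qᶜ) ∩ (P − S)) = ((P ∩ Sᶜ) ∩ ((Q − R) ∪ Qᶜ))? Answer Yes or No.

Yes

Q − R = {10,14}
Qᶜ = {1,2,5,6,8,9,12,15}
(Q − R) ∪ Qᶜ = {1,2,5,6,8,9,10,12,14,15}
P − S = {1,3,7,14}
((Q − R) ∪ Qᶜ) ∩ (P − S) = {1,14}
Sᶜ = {1,2,3,7,14}
P ∩ Sᶜ = {1,3,7,14}
(P ∩ Sᶜ) ∩ ((Q − R) ∪ Qᶜ) = {1,14}
Both equal {1,14}, so ((Q − R) ∪ Qᶜ) ∩ (P − S) = (P ∩ Sᶜ) ∩ ((Q − R) ∪ Qᶜ).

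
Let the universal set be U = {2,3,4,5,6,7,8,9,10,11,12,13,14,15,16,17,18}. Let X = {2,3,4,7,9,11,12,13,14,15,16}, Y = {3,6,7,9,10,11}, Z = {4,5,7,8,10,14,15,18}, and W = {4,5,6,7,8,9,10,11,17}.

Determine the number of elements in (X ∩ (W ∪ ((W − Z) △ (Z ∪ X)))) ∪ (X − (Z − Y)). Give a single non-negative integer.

11

W − Z = {6,9,11,17}
Z ∪ X = {2,3,4,5,7,8,9,10,11,12,13,14,15,16,18}
(W − Z) △ (Z ∪ X) = {2,3,4,5,6,7,8,10,12,13,14,15,16,17,18}
W ∪ ((W − Z) △ (Z ∪ X)) = {2,3,4,5,6,7,8,9,10,11,12,13,14,15,16,17,18}
X ∩ (W ∪ ((W − Z) △ (Z ∪ X))) = {2,3,4,7,9,11,12,13,14,15,16}
Z − Y = {4,5,8,14,15,18}
X − (Z − Y) = {2,3,7,9,11,12,13,16}
(X ∩ (W ∪ ((W − Z) △ (Z ∪ X)))) ∪ (X − (Z − Y)) = {2,3,4,7,9,11,12,13,14,15,16}
|(X ∩ (W ∪ ((W − Z) △ (Z ∪ X)))) ∪ (X − (Z − Y))| = 11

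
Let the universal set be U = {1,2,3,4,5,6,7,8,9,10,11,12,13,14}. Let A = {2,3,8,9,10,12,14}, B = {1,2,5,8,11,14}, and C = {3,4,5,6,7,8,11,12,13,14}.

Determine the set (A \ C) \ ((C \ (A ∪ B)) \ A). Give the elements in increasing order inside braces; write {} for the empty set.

A \ C = {2,9,10}
A ∪ B = {1,2,3,5,8,9,10,11,12,14}
C \ (A ∪ B) = {4,6,7,13}
(C \ (A ∪ B)) \ A = {4,6,7,13}
(A \ C) \ ((C \ (A ∪ B)) \ A) = {2,9,10}

{2,9,10}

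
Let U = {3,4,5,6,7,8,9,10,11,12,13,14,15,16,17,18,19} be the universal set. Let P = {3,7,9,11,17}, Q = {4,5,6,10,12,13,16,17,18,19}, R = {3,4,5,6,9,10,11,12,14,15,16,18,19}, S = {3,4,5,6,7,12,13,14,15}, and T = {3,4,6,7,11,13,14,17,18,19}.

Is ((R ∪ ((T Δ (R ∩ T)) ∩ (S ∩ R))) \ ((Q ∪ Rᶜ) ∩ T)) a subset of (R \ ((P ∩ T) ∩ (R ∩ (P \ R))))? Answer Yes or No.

Yes

R ∩ T = {3,4,6,11,14,18,19}
T Δ (R ∩ T) = {7,13,17}
S ∩ R = {3,4,5,6,12,14,15}
(T Δ (R ∩ T)) ∩ (S ∩ R) = {}
R ∪ ((T Δ (R ∩ T)) ∩ (S ∩ R)) = {3,4,5,6,9,10,11,12,14,15,16,18,19}
Rᶜ = {7,8,13,17}
Q ∪ Rᶜ = {4,5,6,7,8,10,12,13,16,17,18,19}
(Q ∪ Rᶜ) ∩ T = {4,6,7,13,17,18,19}
(R ∪ ((T Δ (R ∩ T)) ∩ (S ∩ R))) \ ((Q ∪ Rᶜ) ∩ T) = {3,5,9,10,11,12,14,15,16}
P ∩ T = {3,7,11,17}
P \ R = {7,17}
R ∩ (P \ R) = {}
(P ∩ T) ∩ (R ∩ (P \ R)) = {}
R \ ((P ∩ T) ∩ (R ∩ (P \ R))) = {3,4,5,6,9,10,11,12,14,15,16,18,19}
Every element of {3,5,9,10,11,12,14,15,16} is in {3,4,5,6,9,10,11,12,14,15,16,18,19}, so (R ∪ ((T Δ (R ∩ T)) ∩ (S ∩ R))) \ ((Q ∪ Rᶜ) ∩ T) ⊆ R \ ((P ∩ T) ∩ (R ∩ (P \ R))).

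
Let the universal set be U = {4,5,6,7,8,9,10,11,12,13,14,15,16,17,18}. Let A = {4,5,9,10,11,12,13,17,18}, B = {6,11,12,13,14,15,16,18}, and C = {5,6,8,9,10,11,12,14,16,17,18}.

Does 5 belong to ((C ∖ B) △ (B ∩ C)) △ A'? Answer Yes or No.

Yes

5 ∈ C and 5 ∉ B, so 5 ∈ C ∖ B
5 ∉ B and 5 ∈ C, so 5 ∉ B ∩ C
5 ∈ (C ∖ B) and 5 ∉ (B ∩ C), so 5 ∈ (C ∖ B) △ (B ∩ C)
5 ∈ A, so 5 ∉ A'
5 ∈ ((C ∖ B) △ (B ∩ C)) and 5 ∉ A', so 5 ∈ ((C ∖ B) △ (B ∩ C)) △ A'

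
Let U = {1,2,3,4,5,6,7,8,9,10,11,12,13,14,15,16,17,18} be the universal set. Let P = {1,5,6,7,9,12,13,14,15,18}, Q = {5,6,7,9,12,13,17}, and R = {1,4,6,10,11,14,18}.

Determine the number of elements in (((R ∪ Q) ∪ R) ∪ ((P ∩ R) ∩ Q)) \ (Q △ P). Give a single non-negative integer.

R ∪ Q = {1,4,5,6,7,9,10,11,12,13,14,17,18}
(R ∪ Q) ∪ R = {1,4,5,6,7,9,10,11,12,13,14,17,18}
P ∩ R = {1,6,14,18}
(P ∩ R) ∩ Q = {6}
((R ∪ Q) ∪ R) ∪ ((P ∩ R) ∩ Q) = {1,4,5,6,7,9,10,11,12,13,14,17,18}
Q △ P = {1,14,15,17,18}
(((R ∪ Q) ∪ R) ∪ ((P ∩ R) ∩ Q)) \ (Q △ P) = {4,5,6,7,9,10,11,12,13}
|(((R ∪ Q) ∪ R) ∪ ((P ∩ R) ∩ Q)) \ (Q △ P)| = 9

9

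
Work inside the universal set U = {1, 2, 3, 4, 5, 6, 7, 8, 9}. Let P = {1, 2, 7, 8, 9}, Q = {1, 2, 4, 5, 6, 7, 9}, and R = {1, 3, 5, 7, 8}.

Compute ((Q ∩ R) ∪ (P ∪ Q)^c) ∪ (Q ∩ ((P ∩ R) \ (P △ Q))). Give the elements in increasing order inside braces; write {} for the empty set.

Q ∩ R = {1, 5, 7}
P ∪ Q = {1, 2, 4, 5, 6, 7, 8, 9}
(P ∪ Q)^c = {3}
(Q ∩ R) ∪ (P ∪ Q)^c = {1, 3, 5, 7}
P ∩ R = {1, 7, 8}
P △ Q = {4, 5, 6, 8}
(P ∩ R) \ (P △ Q) = {1, 7}
Q ∩ ((P ∩ R) \ (P △ Q)) = {1, 7}
((Q ∩ R) ∪ (P ∪ Q)^c) ∪ (Q ∩ ((P ∩ R) \ (P △ Q))) = {1, 3, 5, 7}

{1, 3, 5, 7}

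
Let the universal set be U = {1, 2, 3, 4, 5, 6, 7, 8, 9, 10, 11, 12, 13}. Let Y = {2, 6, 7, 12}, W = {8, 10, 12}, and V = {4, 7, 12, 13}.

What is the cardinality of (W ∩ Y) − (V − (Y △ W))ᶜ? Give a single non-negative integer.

W ∩ Y = {12}
Y △ W = {2, 6, 7, 8, 10}
V − (Y △ W) = {4, 12, 13}
(V − (Y △ W))ᶜ = {1, 2, 3, 5, 6, 7, 8, 9, 10, 11}
(W ∩ Y) − (V − (Y △ W))ᶜ = {12}
|(W ∩ Y) − (V − (Y △ W))ᶜ| = 1

1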